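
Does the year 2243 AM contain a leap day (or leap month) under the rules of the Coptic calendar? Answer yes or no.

yes

2243 mod 4 = 3; in the Coptic calendar a year is leap when year mod 4 = 3, so it is a leap year.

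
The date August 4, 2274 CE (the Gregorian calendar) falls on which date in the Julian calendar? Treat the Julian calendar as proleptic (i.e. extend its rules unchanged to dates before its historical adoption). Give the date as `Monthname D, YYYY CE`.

The Julian–Gregorian offset here is 15 days (Julian trailing).
4 August 2274 Gregorian − 15 days → 20 July 2274 Julian.

July 20, 2274 CE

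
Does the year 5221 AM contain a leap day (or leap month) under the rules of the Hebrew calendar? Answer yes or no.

Hebrew year 5221 is year 15 of its 19-year Metonic cycle; leap years are at positions 3, 6, 8, 11, 14, 17, 19, so it is a common year (12 months).

no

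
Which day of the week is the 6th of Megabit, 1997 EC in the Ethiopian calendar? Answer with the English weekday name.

Equivalently 15 March 2005 Gregorian, JDN 2453445.
Since JDN mod 7 = 1 (0 = Monday), the day is Tuesday.

Tuesday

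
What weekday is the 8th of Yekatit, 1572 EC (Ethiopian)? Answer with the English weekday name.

In the proleptic Gregorian calendar this is 13 February 1580 (JDN 2298186).
2298186 ≡ 2 (mod 7); counting from Monday = 0 gives Wednesday.

Wednesday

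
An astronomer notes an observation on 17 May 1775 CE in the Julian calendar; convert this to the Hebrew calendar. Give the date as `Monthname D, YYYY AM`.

Julian Day Number of the source date = 2369513.
Converting JDN 2369513 to the Hebrew calendar gives 28 Iyar 5535 AM.

Iyar 28, 5535 AM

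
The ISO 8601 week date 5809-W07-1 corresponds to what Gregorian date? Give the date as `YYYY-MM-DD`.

ISO week 1 of 5809 is the week containing the first Thursday of 5809.
Week 7, day 1 (Monday) lands on 5809-02-13.

5809-02-13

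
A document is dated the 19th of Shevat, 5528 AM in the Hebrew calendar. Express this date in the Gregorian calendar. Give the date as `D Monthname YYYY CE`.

7 February 1768 CE

Julian Day Number of the source date = 2366846.
Converting JDN 2366846 to the Gregorian calendar gives 7 February 1768 CE.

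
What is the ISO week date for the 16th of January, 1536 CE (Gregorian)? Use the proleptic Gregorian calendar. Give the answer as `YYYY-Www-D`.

The weekday is Thursday (ISO weekday 4).
That Thursday belongs to ISO week 3 of ISO year 1536.

1536-W03-4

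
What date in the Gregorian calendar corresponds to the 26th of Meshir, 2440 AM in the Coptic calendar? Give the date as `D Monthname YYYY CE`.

Both dates share Julian Day Number 2716050; in the Gregorian calendar that is 11 March 2724 CE.

11 March 2724 CE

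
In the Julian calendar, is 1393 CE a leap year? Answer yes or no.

no

1393 mod 4 = 1, so it is a common year in the Julian calendar.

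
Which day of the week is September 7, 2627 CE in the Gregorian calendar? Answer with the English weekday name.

Friday

Since JDN mod 7 = 4 (0 = Monday), the day is Friday.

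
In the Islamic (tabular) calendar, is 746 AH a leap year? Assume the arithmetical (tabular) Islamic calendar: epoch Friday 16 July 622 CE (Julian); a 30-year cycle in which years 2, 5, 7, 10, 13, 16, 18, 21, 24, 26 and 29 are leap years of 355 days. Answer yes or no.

yes

Year 746 AH is year 26 of its 30-year cycle; leap positions are 2, 5, 7, 10, 13, 16, 18, 21, 24, 26, 29, so it is a leap year (355 days).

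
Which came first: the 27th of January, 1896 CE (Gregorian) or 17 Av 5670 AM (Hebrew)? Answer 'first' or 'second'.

first

Converting both to JDN: 2413586 vs 2418906; the smaller is the first.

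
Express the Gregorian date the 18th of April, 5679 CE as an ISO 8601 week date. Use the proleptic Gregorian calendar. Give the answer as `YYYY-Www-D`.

The weekday is Tuesday (ISO weekday 2).
That Tuesday belongs to ISO week 16 of ISO year 5679.

5679-W16-2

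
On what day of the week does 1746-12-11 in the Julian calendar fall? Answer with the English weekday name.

Thursday

In the Gregorian calendar this is 22 December 1746 (JDN 2359129).
JDN 2359129 mod 7 = 3, and JDN 0 was a Monday, so this is a Thursday.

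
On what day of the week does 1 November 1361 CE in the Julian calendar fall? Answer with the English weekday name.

Monday

Equivalently 9 November 1361 Gregorian, JDN 2218468.
Since JDN mod 7 = 0 (0 = Monday), the day is Monday.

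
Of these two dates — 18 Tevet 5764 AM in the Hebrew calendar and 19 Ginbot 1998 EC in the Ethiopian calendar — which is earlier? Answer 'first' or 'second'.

Converting both to JDN: 2453017 vs 2453883; the smaller is the first.

first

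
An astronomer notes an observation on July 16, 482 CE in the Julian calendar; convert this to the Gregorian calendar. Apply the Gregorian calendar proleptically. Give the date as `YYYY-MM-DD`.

0482-07-17

For dates in this range the Gregorian date is 1 day ahead of the Julian.
16 July 482 Julian + 1 day → 17 July 482 Gregorian.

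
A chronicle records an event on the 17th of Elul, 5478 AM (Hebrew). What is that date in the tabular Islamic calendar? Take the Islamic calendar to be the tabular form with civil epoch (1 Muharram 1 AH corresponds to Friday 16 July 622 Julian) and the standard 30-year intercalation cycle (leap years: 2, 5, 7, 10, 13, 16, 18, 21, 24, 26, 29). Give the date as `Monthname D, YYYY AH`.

Shawwal 17, 1130 AH

The source date corresponds to 13 September 1718 in the Gregorian calendar (JDN 2348802).
That day falls on 17 Shawwal 1130 AH in the tabular Islamic calendar.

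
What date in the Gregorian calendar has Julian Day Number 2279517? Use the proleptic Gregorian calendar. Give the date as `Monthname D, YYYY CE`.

Counting from JDN 2299161 = 15 Oct 1582 gives an offset of -19644 days.

January 2, 1529 CE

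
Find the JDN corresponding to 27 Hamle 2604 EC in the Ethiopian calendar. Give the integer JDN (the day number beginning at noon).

2675293

Equivalently 8 August 2612 (Gregorian).
JDN 2400001 is 17 November 1858 CE (Gregorian), MJD 0; the target day is +275292 days from there, so JDN = 2675293.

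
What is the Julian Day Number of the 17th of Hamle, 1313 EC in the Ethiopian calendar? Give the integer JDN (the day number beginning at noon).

2203745

Equivalently 19 July 1321 (proleptic Gregorian).
JDN 2451545 is 1 January 2000 CE (Gregorian); the target day is −247800 days from there, so JDN = 2203745.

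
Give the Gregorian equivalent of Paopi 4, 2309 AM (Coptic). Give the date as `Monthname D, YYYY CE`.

Julian Day Number of the source date = 2668060.
Converting JDN 2668060 to the Gregorian calendar gives 18 October 2592 CE.

October 18, 2592 CE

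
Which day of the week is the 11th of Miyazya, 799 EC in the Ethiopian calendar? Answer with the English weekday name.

In the proleptic Gregorian calendar this is 10 April 807 (JDN 2015910).
JDN 2015910 mod 7 = 1, and JDN 0 was a Monday, so this is a Tuesday.

Tuesday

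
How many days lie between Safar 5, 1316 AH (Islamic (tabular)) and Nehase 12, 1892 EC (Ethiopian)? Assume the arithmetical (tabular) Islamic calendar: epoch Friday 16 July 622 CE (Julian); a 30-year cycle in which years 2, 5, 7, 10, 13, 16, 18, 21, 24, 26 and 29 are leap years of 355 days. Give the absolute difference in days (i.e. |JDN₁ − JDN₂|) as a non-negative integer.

JDN of the first date = 2414466.
JDN of the second date = 2415250.
|2415250 − 2414466| = 784.

784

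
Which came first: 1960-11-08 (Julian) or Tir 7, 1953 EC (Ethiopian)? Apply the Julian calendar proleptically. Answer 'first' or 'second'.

Converting both to JDN: 2437260 vs 2437315; the smaller is the first.

first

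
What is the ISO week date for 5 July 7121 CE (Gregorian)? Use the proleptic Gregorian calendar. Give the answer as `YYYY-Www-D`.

The weekday is Tuesday (ISO weekday 2).
That Tuesday belongs to ISO week 27 of ISO year 7121.

7121-W27-2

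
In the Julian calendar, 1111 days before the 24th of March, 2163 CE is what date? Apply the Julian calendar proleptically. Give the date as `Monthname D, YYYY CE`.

The starting date is JDN 2511176; 2511176 − 1111 = 2510065.
JDN 2510065 corresponds to March 8, 2160 CE.

March 8, 2160 CE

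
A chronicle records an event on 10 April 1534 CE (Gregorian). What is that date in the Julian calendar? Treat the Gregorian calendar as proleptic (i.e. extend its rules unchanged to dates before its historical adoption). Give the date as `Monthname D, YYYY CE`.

For dates in this range the Gregorian date is 10 days ahead of the Julian.
10 April 1534 Gregorian − 10 days → 31 March 1534 Julian.

March 31, 1534 CE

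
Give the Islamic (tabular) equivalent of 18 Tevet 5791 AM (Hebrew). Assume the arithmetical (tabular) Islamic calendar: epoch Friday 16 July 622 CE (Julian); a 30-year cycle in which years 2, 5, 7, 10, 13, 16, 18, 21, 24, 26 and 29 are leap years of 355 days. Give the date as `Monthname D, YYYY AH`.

Ramadan 19, 1452 AH

The source date corresponds to 13 January 2031 in the Gregorian calendar (JDN 2462880).
That day falls on 19 Ramadan 1452 AH in the tabular Islamic calendar.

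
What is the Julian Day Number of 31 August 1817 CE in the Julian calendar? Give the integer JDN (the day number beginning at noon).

In the Gregorian calendar the same day is 12 September 1817.
JDN 2299161 is 15 October 1582 CE (Gregorian); the target day is +85799 days from there, so JDN = 2384960.

2384960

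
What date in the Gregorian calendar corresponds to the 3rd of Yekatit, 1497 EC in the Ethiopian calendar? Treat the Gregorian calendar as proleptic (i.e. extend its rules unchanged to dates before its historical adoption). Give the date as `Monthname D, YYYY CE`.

February 7, 1505 CE

Both dates share Julian Day Number 2270787; in the Gregorian calendar that is 7 February 1505 CE.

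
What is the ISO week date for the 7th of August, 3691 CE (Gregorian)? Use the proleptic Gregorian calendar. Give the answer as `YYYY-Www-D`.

3691-W32-2

The weekday is Tuesday (ISO weekday 2).
That Tuesday belongs to ISO week 32 of ISO year 3691.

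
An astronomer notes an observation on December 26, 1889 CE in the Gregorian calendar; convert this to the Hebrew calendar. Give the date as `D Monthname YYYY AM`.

3 Tevet 5650 AM

Julian Day Number of the source date = 2411363.
Converting JDN 2411363 to the Hebrew calendar gives 3 Tevet 5650 AM.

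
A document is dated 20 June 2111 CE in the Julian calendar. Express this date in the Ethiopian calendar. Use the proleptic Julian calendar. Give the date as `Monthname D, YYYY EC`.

Julian Day Number of the source date = 2492271.
Converting JDN 2492271 to the Ethiopian calendar gives 26 Sene 2103 EC.

Sene 26, 2103 EC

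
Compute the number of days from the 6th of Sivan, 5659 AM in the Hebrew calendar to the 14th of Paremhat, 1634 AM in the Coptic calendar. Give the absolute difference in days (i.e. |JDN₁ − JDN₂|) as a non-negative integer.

6886

First date → JDN 2414790; second date → JDN 2421676.
The interval is |2414790 − 2421676| = 6886 days.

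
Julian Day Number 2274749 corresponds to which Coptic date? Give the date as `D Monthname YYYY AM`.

JDN 2274749 is 14 December 1515 in the proleptic Gregorian calendar.
In the Coptic calendar that day is 7 Koiak 1232 AM.

7 Koiak 1232 AM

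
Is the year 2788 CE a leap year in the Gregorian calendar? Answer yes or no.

2788 is divisible by 4 and not by 100, so it is a leap year.

yes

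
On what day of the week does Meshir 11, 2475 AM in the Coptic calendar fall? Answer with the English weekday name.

Tuesday

Equivalently 24 February 2759 Gregorian, JDN 2728818.
Since JDN mod 7 = 1 (0 = Monday), the day is Tuesday.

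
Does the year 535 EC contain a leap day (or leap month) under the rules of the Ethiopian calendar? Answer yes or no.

535 mod 4 = 3; in the Ethiopian calendar a year is leap when year mod 4 = 3, so it is a leap year.

yes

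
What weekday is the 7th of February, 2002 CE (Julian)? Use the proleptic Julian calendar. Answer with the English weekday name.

This is JDN 2452326 (20 February 2002 Gregorian).
Since JDN mod 7 = 2 (0 = Monday), the day is Wednesday.

Wednesday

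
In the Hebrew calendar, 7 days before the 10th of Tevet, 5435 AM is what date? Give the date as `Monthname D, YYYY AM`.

Tevet 3, 5435 AM

The starting date is JDN 2332849; 2332849 − 7 = 2332842.
JDN 2332842 corresponds to Tevet 3, 5435 AM.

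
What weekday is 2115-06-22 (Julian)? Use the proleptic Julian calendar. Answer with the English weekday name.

Saturday

This is JDN 2493734 (6 July 2115 Gregorian).
2493734 ≡ 5 (mod 7); counting from Monday = 0 gives Saturday.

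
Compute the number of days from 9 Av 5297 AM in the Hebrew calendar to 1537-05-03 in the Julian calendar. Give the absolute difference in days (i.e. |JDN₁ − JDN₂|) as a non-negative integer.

First date → JDN 2282645; second date → JDN 2282570.
The interval is |2282645 − 2282570| = 75 days.

75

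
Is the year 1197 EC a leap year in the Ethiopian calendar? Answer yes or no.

no

1197 mod 4 = 1; in the Ethiopian calendar a year is leap when year mod 4 = 3, so it is a common year.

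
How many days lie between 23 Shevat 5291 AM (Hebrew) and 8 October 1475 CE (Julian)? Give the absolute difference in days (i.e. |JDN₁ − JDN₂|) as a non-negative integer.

First date → JDN 2280296; second date → JDN 2260082.
The interval is |2280296 − 2260082| = 20214 days.

20214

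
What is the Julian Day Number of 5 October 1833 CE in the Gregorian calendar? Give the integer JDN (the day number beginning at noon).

JDN 2451545 is 1 January 2000 CE (Gregorian); the target day is −60718 days from there, so JDN = 2390827.

2390827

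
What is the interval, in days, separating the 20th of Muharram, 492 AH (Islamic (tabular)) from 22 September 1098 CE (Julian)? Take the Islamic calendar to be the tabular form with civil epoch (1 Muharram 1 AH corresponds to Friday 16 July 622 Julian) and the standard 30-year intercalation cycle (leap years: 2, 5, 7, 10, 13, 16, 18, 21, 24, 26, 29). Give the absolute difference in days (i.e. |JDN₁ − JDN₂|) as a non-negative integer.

JDN of the first date = 2122453.
JDN of the second date = 2122367.
|2122367 − 2122453| = 86.

86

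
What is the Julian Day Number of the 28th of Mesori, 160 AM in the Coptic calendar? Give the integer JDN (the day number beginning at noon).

1883462

In the proleptic Gregorian calendar the same day is 22 August 444.
JDN 2451545 is 1 January 2000 CE (Gregorian); the target day is −568083 days from there, so JDN = 1883462.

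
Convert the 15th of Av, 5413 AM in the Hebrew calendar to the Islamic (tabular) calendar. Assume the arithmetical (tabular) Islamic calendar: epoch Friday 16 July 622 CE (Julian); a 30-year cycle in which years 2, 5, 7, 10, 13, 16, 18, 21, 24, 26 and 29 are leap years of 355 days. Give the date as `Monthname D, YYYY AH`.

Both dates share Julian Day Number 2325026; in the tabular Islamic calendar that is 14 Ramadan 1063 AH.

Ramadan 14, 1063 AH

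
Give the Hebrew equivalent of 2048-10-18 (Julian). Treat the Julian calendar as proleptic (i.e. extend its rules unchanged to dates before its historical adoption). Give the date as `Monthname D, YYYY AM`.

Cheshvan 24, 5809 AM

The source date corresponds to 31 October 2048 in the Gregorian calendar (JDN 2469381).
That day falls on 24 Cheshvan 5809 AM in the Hebrew calendar.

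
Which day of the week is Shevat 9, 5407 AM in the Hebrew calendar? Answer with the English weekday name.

Tuesday

Equivalently 15 January 1647 Gregorian, JDN 2322629.
2322629 ≡ 1 (mod 7); counting from Monday = 0 gives Tuesday.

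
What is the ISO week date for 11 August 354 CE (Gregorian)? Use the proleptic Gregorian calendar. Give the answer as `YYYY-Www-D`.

0354-W32-3

The weekday is Wednesday (ISO weekday 3).
That Wednesday belongs to ISO week 32 of ISO year 354.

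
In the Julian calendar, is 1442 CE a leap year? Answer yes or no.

no

1442 mod 4 = 2, so it is a common year in the Julian calendar.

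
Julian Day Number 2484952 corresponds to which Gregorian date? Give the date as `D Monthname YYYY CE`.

JDN 2451545 is 1 Jan 2000; 2484952 is +33407 days from there.

19 June 2091 CE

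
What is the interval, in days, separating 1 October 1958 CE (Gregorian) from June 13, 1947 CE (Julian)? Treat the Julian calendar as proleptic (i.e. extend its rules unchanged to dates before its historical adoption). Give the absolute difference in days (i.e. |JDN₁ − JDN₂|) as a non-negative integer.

4115

JDN of the first date = 2436478.
JDN of the second date = 2432363.
|2432363 − 2436478| = 4115.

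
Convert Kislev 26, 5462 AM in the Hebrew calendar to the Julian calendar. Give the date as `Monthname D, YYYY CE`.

December 16, 1701 CE

Both dates share Julian Day Number 2342698; in the Julian calendar that is 16 December 1701 CE.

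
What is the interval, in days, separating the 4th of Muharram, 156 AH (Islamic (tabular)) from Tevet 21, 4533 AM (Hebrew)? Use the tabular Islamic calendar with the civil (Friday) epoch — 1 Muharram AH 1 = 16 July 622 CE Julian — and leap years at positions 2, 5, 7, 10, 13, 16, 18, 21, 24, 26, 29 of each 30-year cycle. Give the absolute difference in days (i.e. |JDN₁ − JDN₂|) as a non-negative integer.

First date → JDN 2003370; second date → JDN 2003387.
The interval is |2003370 − 2003387| = 17 days.

17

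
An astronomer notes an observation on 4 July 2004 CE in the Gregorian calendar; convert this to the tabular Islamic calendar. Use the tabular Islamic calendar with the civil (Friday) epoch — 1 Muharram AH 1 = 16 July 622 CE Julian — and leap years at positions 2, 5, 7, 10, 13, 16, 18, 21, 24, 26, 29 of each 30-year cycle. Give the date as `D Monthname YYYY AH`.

Julian Day Number of the source date = 2453191.
Converting JDN 2453191 to the tabular Islamic calendar gives 16 Jumada al-Awwal 1425 AH.

16 Jumada al-Awwal 1425 AH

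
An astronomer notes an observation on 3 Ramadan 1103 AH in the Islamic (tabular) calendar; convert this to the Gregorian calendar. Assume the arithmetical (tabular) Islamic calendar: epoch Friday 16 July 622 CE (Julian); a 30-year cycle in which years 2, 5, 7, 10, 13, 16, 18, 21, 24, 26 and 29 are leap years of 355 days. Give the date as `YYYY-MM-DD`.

Julian Day Number of the source date = 2339190.
Converting JDN 2339190 to the Gregorian calendar gives 19 May 1692 CE.

1692-05-19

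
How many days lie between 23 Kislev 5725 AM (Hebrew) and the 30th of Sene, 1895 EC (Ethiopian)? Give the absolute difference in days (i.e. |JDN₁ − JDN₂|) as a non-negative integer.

22425

First date → JDN 2438728; second date → JDN 2416303.
The interval is |2438728 − 2416303| = 22425 days.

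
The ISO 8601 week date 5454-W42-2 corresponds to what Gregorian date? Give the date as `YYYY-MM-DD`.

5454-10-17

ISO week 1 of 5454 is the week containing the first Thursday of 5454.
Week 42, day 2 (Tuesday) lands on 5454-10-17.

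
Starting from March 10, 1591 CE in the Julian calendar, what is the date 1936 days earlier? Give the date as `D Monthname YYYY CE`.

20 November 1585 CE

The starting date is JDN 2302239; 2302239 − 1936 = 2300303.
JDN 2300303 corresponds to 20 November 1585 CE.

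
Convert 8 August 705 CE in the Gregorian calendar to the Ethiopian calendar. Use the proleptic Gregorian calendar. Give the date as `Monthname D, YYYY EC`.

Both dates share Julian Day Number 1978775; in the Ethiopian calendar that is 11 Nehase 697 EC.

Nehase 11, 697 EC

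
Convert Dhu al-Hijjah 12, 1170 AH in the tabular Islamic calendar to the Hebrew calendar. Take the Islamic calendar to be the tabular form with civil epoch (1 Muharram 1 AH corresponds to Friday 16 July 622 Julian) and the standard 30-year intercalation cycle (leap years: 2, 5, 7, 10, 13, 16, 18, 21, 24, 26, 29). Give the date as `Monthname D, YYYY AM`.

Julian Day Number of the source date = 2363031.
Converting JDN 2363031 to the Hebrew calendar gives 12 Elul 5517 AM.

Elul 12, 5517 AM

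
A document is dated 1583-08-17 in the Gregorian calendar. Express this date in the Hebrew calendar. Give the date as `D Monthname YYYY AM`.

Both dates share Julian Day Number 2299467; in the Hebrew calendar that is 29 Av 5343 AM.

29 Av 5343 AM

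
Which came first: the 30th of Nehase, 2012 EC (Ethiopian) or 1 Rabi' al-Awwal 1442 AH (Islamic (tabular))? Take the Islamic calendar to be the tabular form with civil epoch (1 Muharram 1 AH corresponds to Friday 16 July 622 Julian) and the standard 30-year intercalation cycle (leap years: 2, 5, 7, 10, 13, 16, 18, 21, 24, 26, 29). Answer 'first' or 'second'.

first

The two dates have Julian Day Numbers 2459098 and 2459141 respectively.
Since 2459098 < 2459141, the first date comes first.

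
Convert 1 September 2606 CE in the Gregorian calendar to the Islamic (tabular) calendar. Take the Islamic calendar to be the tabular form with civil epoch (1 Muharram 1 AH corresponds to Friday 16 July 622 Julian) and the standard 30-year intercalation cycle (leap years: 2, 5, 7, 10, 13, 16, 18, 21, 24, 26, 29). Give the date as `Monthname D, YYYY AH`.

Julian Day Number of the source date = 2673125.
Converting JDN 2673125 to the tabular Islamic calendar gives 6 Muharram 2046 AH.

Muharram 6, 2046 AH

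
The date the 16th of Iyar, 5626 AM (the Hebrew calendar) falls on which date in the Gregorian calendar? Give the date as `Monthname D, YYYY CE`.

Both dates share Julian Day Number 2402723; in the Gregorian calendar that is 1 May 1866 CE.

May 1, 1866 CE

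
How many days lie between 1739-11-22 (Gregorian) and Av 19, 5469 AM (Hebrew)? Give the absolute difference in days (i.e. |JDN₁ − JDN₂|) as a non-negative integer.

11076

JDN of the first date = 2356542.
JDN of the second date = 2345466.
|2345466 − 2356542| = 11076.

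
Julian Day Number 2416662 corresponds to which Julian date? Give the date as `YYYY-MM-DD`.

JDN 2416662 is 30 June 1904 in the Gregorian calendar.
In the Julian calendar that day is 1904-06-17.

1904-06-17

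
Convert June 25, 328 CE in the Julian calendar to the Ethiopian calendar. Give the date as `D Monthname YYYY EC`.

1 Hamle 320 EC

Both dates share Julian Day Number 1841036; in the Ethiopian calendar that is 1 Hamle 320 EC.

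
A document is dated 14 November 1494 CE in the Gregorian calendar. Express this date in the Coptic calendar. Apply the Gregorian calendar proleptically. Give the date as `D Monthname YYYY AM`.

Both dates share Julian Day Number 2267050; in the Coptic calendar that is 9 Hathor 1211 AM.

9 Hathor 1211 AM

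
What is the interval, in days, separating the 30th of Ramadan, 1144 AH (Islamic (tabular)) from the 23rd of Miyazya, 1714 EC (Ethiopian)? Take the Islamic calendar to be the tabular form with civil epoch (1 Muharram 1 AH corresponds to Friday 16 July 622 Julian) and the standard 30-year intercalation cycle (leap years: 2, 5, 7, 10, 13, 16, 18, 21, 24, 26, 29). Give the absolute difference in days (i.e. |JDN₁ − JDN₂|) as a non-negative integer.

First date → JDN 2353746; second date → JDN 2350126.
The interval is |2353746 − 2350126| = 3620 days.

3620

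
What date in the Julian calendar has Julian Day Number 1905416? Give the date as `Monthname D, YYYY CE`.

JDN 1905416 is 1 October 504 in the proleptic Gregorian calendar.
In the Julian calendar that day is September 29, 504 CE.

September 29, 504 CE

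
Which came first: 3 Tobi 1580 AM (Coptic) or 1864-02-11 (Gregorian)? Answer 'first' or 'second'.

First date → JDN 2401882; second date → JDN 2401913.
JDN 2401882 < JDN 2401913, so the first date is earlier.

first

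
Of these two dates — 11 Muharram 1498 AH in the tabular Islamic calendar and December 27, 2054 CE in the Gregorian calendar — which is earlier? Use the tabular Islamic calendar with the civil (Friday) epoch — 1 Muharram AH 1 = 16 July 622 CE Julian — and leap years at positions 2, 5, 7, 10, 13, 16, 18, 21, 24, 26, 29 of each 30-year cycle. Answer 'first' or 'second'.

second

First date → JDN 2478937; second date → JDN 2471629.
JDN 2471629 < JDN 2478937, so the second date is earlier.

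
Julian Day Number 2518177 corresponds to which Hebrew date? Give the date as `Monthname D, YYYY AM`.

Sivan 6, 5942 AM

JDN 2518177 is 7 June 2182 in the Gregorian calendar.
In the Hebrew calendar that day is Sivan 6, 5942 AM.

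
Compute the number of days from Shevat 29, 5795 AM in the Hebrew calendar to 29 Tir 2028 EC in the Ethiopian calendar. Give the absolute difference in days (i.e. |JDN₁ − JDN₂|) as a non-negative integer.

First date → JDN 2464367; second date → JDN 2464731.
The interval is |2464367 − 2464731| = 364 days.

364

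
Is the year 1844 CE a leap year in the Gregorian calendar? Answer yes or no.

1844 is divisible by 4 and not by 100, so it is a leap year.

yes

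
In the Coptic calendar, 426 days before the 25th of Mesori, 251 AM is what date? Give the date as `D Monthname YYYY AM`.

24 Paoni 250 AM

The starting date is JDN 1916696; 1916696 − 426 = 1916270.
JDN 1916270 corresponds to 24 Paoni 250 AM.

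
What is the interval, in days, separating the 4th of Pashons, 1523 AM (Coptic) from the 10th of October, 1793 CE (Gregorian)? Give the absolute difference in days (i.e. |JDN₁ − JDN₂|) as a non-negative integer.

4960

First date → JDN 2381183; second date → JDN 2376223.
The interval is |2381183 − 2376223| = 4960 days.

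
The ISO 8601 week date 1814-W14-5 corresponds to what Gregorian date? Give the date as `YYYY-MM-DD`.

1814-04-08

ISO week 1 of 1814 is the week containing the first Thursday of 1814.
Week 14, day 5 (Friday) lands on 1814-04-08.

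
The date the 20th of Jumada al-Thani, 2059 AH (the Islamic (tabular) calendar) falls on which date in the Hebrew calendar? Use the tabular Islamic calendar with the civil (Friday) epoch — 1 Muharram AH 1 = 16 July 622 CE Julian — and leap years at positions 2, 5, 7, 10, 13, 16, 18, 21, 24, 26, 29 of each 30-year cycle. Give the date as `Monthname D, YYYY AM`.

Elul 20, 6379 AM

The source date corresponds to 22 September 2619 in the Gregorian calendar (JDN 2677894).
That day falls on 20 Elul 6379 AM in the Hebrew calendar.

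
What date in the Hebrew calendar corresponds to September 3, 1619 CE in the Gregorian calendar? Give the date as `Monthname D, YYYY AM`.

Elul 24, 5379 AM

Both dates share Julian Day Number 2312633; in the Hebrew calendar that is 24 Elul 5379 AM.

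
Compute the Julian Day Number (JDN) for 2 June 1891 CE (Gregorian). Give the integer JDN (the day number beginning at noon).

JDN 2400001 is 17 November 1858 CE (Gregorian), MJD 0; the target day is +11885 days from there, so JDN = 2411886.

2411886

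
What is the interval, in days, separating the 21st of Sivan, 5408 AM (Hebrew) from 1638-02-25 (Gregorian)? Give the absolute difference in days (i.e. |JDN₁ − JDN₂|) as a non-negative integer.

3759

JDN of the first date = 2323142.
JDN of the second date = 2319383.
|2319383 − 2323142| = 3759.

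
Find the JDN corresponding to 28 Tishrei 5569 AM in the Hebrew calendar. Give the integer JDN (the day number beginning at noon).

In the Gregorian calendar the same day is 19 October 1808.
JDN 2451545 is 1 January 2000 CE (Gregorian); the target day is −69835 days from there, so JDN = 2381710.

2381710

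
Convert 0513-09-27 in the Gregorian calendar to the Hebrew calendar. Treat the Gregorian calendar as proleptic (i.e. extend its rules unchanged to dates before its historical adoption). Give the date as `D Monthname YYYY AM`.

Both dates share Julian Day Number 1908699; in the Hebrew calendar that is 10 Tishrei 4274 AM.

10 Tishrei 4274 AM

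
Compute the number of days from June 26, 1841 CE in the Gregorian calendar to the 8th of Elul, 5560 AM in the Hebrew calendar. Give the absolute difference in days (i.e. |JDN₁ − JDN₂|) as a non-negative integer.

JDN of the first date = 2393648.
JDN of the second date = 2378737.
|2378737 − 2393648| = 14911.

14911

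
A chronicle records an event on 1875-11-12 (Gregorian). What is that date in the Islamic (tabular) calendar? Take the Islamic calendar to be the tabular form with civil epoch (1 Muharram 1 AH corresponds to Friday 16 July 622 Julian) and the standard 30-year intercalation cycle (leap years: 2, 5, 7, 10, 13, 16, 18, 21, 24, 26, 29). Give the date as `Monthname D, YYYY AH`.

Both dates share Julian Day Number 2406205; in the tabular Islamic calendar that is 13 Shawwal 1292 AH.

Shawwal 13, 1292 AH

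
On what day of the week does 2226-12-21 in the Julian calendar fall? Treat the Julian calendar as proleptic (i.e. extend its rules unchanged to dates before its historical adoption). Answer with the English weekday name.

In the Gregorian calendar this is 5 January 2227 (JDN 2534459).
JDN 2534459 mod 7 = 4, and JDN 0 was a Monday, so this is a Friday.

Friday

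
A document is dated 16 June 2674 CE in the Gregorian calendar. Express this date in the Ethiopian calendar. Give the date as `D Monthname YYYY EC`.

Both dates share Julian Day Number 2697885; in the Ethiopian calendar that is 4 Sene 2666 EC.

4 Sene 2666 EC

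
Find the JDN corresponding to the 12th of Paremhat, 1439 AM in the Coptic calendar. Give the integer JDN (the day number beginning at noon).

2350450

In the Gregorian calendar the same day is 19 March 1723.
JDN 2451545 is 1 January 2000 CE (Gregorian); the target day is −101095 days from there, so JDN = 2350450.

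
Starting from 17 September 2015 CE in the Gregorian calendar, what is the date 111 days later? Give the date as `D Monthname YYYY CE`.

6 January 2016 CE

The starting date is JDN 2457283; 2457283 + 111 = 2457394.
JDN 2457394 corresponds to 6 January 2016 CE.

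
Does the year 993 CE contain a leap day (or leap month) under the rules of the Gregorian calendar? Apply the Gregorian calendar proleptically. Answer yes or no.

no

993 is not divisible by 4, so it is a common year.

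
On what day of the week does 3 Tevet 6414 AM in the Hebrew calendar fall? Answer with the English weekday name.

Equivalently 16 December 2653 Gregorian, JDN 2690398.
Since JDN mod 7 = 4 (0 = Monday), the day is Friday.

Friday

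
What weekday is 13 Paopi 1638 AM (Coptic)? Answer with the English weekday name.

Sunday

Equivalently 23 October 1921 Gregorian, JDN 2422986.
Since JDN mod 7 = 6 (0 = Monday), the day is Sunday.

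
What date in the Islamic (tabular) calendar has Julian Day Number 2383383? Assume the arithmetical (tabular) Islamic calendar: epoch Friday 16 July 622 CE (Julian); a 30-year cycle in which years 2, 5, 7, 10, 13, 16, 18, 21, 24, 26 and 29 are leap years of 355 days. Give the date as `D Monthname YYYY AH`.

JDN 2383383 is 19 May 1813 in the Gregorian calendar.
In the tabular Islamic calendar that day is 18 Jumada al-Awwal 1228 AH.

18 Jumada al-Awwal 1228 AH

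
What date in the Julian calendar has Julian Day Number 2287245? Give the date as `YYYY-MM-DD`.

1550-02-19

JDN 2287245 is 1 March 1550 in the proleptic Gregorian calendar.
In the Julian calendar that day is 1550-02-19.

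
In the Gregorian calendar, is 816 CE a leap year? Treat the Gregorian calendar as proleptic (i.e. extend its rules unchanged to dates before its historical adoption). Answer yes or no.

yes

816 is divisible by 4 and not by 100, so it is a leap year.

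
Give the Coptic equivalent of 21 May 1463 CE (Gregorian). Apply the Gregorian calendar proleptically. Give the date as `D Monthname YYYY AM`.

Both dates share Julian Day Number 2255550; in the Coptic calendar that is 17 Pashons 1179 AM.

17 Pashons 1179 AM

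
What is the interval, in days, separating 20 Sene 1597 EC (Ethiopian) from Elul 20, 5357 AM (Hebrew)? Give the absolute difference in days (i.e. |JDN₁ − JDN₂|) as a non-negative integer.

JDN of the first date = 2307449.
JDN of the second date = 2304598.
|2304598 − 2307449| = 2851.

2851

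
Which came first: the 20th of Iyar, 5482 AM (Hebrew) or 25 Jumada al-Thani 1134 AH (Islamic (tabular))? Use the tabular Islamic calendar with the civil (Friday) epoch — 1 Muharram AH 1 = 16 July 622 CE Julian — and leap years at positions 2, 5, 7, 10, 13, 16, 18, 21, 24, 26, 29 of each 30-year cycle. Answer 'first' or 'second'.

The two dates have Julian Day Numbers 2350134 and 2350109 respectively.
Since 2350109 < 2350134, the second date comes first.

second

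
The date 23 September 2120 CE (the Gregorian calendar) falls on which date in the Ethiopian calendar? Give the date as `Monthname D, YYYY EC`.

Julian Day Number of the source date = 2495640.
Converting JDN 2495640 to the Ethiopian calendar gives 12 Meskerem 2113 EC.

Meskerem 12, 2113 EC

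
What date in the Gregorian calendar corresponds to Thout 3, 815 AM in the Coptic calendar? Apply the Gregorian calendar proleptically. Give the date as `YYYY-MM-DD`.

Both dates share Julian Day Number 2122345; in the Gregorian calendar that is 6 September 1098 CE.

1098-09-06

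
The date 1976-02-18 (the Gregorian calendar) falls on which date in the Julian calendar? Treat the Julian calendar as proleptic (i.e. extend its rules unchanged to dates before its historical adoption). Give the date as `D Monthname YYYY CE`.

5 February 1976 CE

The Julian–Gregorian offset here is 13 days (Julian trailing).
18 February 1976 Gregorian − 13 days → 5 February 1976 Julian.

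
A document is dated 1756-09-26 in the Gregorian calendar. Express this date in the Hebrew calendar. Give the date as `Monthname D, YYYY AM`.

Both dates share Julian Day Number 2362695; in the Hebrew calendar that is 2 Tishrei 5517 AM.

Tishrei 2, 5517 AM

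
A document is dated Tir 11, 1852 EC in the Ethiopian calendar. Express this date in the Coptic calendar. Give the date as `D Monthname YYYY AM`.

The source date corresponds to 19 January 1860 in the Gregorian calendar (JDN 2400429).
That day falls on 11 Tobi 1576 AM in the Coptic calendar.

11 Tobi 1576 AM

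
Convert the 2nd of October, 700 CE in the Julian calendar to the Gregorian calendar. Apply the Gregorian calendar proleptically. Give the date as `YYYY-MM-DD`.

0700-10-06

The Julian–Gregorian offset here is 4 days (Julian trailing).
2 October 700 Julian + 4 days → 6 October 700 Gregorian.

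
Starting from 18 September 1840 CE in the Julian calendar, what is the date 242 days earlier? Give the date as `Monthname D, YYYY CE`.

Counting 242 days back from JDN 2393379 reaches JDN 2393137, which is January 20, 1840 CE.

January 20, 1840 CE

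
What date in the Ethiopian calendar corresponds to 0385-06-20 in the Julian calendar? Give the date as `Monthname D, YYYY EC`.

Sene 26, 377 EC

The source date corresponds to 21 June 385 in the proleptic Gregorian calendar (JDN 1861850).
That day falls on 26 Sene 377 EC in the Ethiopian calendar.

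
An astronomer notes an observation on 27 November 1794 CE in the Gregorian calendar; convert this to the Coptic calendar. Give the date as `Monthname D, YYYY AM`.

Hathor 20, 1511 AM

Julian Day Number of the source date = 2376636.
Converting JDN 2376636 to the Coptic calendar gives 20 Hathor 1511 AM.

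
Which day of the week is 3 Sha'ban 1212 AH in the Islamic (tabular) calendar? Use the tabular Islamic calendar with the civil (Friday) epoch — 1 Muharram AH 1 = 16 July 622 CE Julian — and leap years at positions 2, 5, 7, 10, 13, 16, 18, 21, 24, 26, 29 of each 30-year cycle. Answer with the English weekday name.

Sunday

This is JDN 2377787 (21 January 1798 Gregorian).
Since JDN mod 7 = 6 (0 = Monday), the day is Sunday.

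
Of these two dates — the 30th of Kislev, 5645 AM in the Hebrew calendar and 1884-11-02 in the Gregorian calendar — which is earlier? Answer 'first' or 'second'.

second

The two dates have Julian Day Numbers 2409529 and 2409483 respectively.
Since 2409483 < 2409529, the second date comes first.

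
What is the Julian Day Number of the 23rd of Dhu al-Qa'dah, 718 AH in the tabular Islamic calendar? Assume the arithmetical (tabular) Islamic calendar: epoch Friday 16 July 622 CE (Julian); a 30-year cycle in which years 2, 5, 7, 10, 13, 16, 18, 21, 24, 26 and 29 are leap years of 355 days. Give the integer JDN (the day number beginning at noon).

2202838

Equivalently 24 January 1319 (proleptic Gregorian).
JDN 2299161 is 15 October 1582 CE (Gregorian); the target day is −96323 days from there, so JDN = 2202838.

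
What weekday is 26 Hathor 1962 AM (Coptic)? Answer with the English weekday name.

In the Gregorian calendar this is 7 December 2245 (JDN 2541370).
Since JDN mod 7 = 6 (0 = Monday), the day is Sunday.

Sunday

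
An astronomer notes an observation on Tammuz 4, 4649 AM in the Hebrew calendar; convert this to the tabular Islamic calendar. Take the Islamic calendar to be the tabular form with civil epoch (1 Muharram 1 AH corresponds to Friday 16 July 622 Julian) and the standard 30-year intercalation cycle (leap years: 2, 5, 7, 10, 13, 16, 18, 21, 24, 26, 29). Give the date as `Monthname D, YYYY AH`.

Julian Day Number of the source date = 2045922.
Converting JDN 2045922 to the tabular Islamic calendar gives 2 Safar 276 AH.

Safar 2, 276 AH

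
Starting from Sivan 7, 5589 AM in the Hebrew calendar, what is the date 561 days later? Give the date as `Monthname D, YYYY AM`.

Tevet 5, 5591 AM

The starting date is JDN 2389247; 2389247 + 561 = 2389808.
JDN 2389808 corresponds to Tevet 5, 5591 AM.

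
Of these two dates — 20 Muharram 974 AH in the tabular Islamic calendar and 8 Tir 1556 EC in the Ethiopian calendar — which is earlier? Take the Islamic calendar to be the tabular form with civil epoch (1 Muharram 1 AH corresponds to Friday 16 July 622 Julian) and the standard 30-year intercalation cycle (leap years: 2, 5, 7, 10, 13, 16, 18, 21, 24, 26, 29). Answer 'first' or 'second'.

Converting both to JDN: 2293258 vs 2292312; the smaller is the second.

second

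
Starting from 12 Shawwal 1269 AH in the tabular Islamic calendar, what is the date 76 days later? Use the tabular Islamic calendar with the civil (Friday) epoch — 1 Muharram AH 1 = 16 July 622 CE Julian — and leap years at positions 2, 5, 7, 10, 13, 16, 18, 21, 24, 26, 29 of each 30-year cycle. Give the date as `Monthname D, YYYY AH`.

Counting 76 days forward from JDN 2398054 reaches JDN 2398130, which is Dhu al-Hijjah 29, 1269 AH.

Dhu al-Hijjah 29, 1269 AH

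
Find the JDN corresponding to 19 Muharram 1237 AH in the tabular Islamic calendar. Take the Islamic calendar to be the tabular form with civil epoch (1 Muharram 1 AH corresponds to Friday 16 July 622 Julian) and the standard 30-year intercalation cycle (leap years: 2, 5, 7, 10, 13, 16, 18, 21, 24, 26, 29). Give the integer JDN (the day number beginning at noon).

2386455

In the Gregorian calendar the same day is 16 October 1821.
JDN 2299161 is 15 October 1582 CE (Gregorian); the target day is +87294 days from there, so JDN = 2386455.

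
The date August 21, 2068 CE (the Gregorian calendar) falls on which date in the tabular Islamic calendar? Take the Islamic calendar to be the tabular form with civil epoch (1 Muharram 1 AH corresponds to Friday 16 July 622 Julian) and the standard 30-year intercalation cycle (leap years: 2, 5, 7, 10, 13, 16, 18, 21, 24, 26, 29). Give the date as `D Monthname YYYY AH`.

Both dates share Julian Day Number 2476615; in the tabular Islamic calendar that is 22 Jumada al-Thani 1491 AH.

22 Jumada al-Thani 1491 AH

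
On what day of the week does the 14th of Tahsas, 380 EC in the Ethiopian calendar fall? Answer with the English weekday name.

In the proleptic Gregorian calendar this is 12 December 387 (JDN 1862754).
Since JDN mod 7 = 5 (0 = Monday), the day is Saturday.

Saturday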